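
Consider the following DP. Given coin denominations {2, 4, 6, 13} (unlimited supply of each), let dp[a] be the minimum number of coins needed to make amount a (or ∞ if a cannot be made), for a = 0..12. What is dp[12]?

2

 a  0  1  2  3  4  5  6  7  8  9 10 11 12
dp  0  -  1  -  1  -  1  -  2  -  2  -  2
(- denotes ∞ / unreachable)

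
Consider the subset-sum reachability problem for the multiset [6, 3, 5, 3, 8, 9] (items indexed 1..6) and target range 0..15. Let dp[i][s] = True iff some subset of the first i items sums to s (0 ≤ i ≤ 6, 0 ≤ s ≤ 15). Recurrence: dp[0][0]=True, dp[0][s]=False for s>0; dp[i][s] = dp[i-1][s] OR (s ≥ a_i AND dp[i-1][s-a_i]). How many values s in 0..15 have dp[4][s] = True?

i\s   0   1   2   3   4   5   6   7   8   9  10  11  12  13  14  15
  0   T   F   F   F   F   F   F   F   F   F   F   F   F   F   F   F
  1   T   F   F   F   F   F   T   F   F   F   F   F   F   F   F   F
  2   T   F   F   T   F   F   T   F   F   T   F   F   F   F   F   F
  3   T   F   F   T   F   T   T   F   T   T   F   T   F   F   T   F
  4   T   F   F   T   F   T   T   F   T   T   F   T   T   F   T   F
  5   T   F   F   T   F   T   T   F   T   T   F   T   T   T   T   F
  6   T   F   F   T   F   T   T   F   T   T   F   T   T   T   T   T

9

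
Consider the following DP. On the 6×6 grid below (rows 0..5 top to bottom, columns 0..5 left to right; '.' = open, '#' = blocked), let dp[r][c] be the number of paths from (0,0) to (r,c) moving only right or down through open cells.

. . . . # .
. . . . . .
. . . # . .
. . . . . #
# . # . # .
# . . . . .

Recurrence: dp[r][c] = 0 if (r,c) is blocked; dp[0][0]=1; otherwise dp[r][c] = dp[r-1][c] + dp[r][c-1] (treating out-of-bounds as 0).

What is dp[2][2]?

6

r\c   0   1   2   3   4   5
  0   1   1   1   1   0   0
  1   1   2   3   4   4   4
  2   1   3   6   0   4   8
  3   1   4  10  10  14   0
  4   0   4   0  10   0   0
  5   0   4   4  14  14  14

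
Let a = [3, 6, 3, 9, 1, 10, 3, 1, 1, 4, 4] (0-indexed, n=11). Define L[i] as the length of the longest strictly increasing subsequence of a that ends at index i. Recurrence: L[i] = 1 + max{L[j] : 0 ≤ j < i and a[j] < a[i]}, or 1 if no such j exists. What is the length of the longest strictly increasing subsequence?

4

   i    0    1    2    3    4    5    6    7    8    9   10
a[i]    3    6    3    9    1   10    3    1    1    4    4
L[i]    1    2    1    3    1    4    2    1    1    3    3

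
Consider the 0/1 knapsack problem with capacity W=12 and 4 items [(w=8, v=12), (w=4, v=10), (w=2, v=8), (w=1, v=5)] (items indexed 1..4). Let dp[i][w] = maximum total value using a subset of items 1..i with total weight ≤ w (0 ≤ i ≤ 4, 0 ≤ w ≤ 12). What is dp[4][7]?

23

i\w   0   1   2   3   4   5   6   7   8   9  10  11  12
  0   0   0   0   0   0   0   0   0   0   0   0   0   0
  1   0   0   0   0   0   0   0   0  12  12  12  12  12
  2   0   0   0   0  10  10  10  10  12  12  12  12  22
  3   0   0   8   8  10  10  18  18  18  18  20  20  22
  4   0   5   8  13  13  15  18  23  23  23  23  25  25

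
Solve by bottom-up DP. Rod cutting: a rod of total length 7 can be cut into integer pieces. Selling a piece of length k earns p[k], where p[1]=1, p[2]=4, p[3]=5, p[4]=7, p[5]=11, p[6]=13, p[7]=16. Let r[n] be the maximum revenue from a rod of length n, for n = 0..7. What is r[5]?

   n    0    1    2    3    4    5    6    7
r[n]    0    1    4    5    8   11   13   16

11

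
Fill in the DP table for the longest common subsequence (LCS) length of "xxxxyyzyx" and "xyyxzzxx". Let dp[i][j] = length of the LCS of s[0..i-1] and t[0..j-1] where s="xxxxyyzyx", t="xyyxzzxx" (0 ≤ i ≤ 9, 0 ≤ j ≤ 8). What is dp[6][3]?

3

   ''  x  y  y  x  z  z  x  x
''  0  0  0  0  0  0  0  0  0
 x  0  1  1  1  1  1  1  1  1
 x  0  1  1  1  2  2  2  2  2
 x  0  1  1  1  2  2  2  3  3
 x  0  1  1  1  2  2  2  3  4
 y  0  1  2  2  2  2  2  3  4
 y  0  1  2  3  3  3  3  3  4
 z  0  1  2  3  3  4  4  4  4
 y  0  1  2  3  3  4  4  4  4
 x  0  1  2  3  4  4  4  5  5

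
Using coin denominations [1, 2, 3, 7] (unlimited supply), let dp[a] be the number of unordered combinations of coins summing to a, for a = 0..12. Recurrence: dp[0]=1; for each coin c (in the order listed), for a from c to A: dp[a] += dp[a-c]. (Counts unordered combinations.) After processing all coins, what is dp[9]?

after  coin     0     1     2     3     4     5     6     7     8     9    10    11    12
          1     1     1     1     1     1     1     1     1     1     1     1     1     1
          2     1     1     2     2     3     3     4     4     5     5     6     6     7
          3     1     1     2     3     4     5     7     8    10    12    14    16    19
          7     1     1     2     3     4     5     7     9    11    14    17    20    24

14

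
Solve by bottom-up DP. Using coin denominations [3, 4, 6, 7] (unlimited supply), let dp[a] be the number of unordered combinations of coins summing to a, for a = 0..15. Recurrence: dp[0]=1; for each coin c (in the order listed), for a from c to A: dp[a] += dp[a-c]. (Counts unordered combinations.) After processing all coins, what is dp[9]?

2

after  coin     0     1     2     3     4     5     6     7     8     9    10    11    12    13    14    15
          3     1     0     0     1     0     0     1     0     0     1     0     0     1     0     0     1
          4     1     0     0     1     1     0     1     1     1     1     1     1     2     1     1     2
          6     1     0     0     1     1     0     2     1     1     2     2     1     4     2     2     4
          7     1     0     0     1     1     0     2     2     1     2     3     2     4     4     4     5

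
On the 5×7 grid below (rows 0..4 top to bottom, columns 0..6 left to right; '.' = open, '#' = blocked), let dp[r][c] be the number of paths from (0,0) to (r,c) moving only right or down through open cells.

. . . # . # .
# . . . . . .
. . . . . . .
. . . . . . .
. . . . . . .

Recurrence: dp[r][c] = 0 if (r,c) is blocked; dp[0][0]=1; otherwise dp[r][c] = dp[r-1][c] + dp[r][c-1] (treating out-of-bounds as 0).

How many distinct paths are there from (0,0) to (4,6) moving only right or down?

91

r\c   0   1   2   3   4   5   6
  0   1   1   1   0   0   0   0
  1   0   1   2   2   2   2   2
  2   0   1   3   5   7   9  11
  3   0   1   4   9  16  25  36
  4   0   1   5  14  30  55  91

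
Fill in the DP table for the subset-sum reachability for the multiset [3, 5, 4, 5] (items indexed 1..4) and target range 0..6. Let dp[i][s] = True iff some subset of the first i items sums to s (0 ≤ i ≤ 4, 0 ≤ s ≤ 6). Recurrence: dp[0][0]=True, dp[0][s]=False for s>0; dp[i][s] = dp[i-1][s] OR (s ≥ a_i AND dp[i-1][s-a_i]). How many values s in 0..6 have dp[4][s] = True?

i\s   0   1   2   3   4   5   6
  0   T   F   F   F   F   F   F
  1   T   F   F   T   F   F   F
  2   T   F   F   T   F   T   F
  3   T   F   F   T   T   T   F
  4   T   F   F   T   T   T   F

4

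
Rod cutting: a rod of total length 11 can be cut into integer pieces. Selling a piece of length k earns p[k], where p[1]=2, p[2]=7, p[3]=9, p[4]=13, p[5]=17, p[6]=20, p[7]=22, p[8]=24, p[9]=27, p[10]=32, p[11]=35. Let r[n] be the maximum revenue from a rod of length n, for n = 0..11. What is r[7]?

24

   n    0    1    2    3    4    5    6    7    8    9   10   11
r[n]    0    2    7    9   14   17   21   24   28   31   35   38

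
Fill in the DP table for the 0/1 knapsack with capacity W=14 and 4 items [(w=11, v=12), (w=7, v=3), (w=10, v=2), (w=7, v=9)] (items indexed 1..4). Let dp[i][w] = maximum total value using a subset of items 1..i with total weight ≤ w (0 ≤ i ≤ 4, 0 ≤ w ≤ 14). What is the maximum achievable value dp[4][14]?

i\w   0   1   2   3   4   5   6   7   8   9  10  11  12  13  14
  0   0   0   0   0   0   0   0   0   0   0   0   0   0   0   0
  1   0   0   0   0   0   0   0   0   0   0   0  12  12  12  12
  2   0   0   0   0   0   0   0   3   3   3   3  12  12  12  12
  3   0   0   0   0   0   0   0   3   3   3   3  12  12  12  12
  4   0   0   0   0   0   0   0   9   9   9   9  12  12  12  12

12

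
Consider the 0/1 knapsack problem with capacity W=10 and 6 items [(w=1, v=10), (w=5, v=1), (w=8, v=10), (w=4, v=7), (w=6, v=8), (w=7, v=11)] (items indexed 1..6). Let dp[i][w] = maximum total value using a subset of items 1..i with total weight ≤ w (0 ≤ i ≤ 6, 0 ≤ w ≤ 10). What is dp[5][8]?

18

i\w   0   1   2   3   4   5   6   7   8   9  10
  0   0   0   0   0   0   0   0   0   0   0   0
  1   0  10  10  10  10  10  10  10  10  10  10
  2   0  10  10  10  10  10  11  11  11  11  11
  3   0  10  10  10  10  10  11  11  11  20  20
  4   0  10  10  10  10  17  17  17  17  20  20
  5   0  10  10  10  10  17  17  18  18  20  20
  6   0  10  10  10  10  17  17  18  21  21  21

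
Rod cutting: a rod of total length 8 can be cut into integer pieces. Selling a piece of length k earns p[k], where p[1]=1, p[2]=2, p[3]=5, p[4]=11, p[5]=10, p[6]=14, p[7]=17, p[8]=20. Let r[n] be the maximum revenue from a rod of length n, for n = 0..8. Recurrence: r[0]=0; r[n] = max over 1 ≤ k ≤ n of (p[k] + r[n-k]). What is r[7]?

   n    0    1    2    3    4    5    6    7    8
r[n]    0    1    2    5   11   12   14   17   22

17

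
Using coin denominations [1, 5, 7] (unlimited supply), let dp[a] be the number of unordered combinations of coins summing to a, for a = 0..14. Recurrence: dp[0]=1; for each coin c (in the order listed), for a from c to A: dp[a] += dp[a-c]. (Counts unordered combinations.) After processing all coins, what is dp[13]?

5

after  coin     0     1     2     3     4     5     6     7     8     9    10    11    12    13    14
          1     1     1     1     1     1     1     1     1     1     1     1     1     1     1     1
          5     1     1     1     1     1     2     2     2     2     2     3     3     3     3     3
          7     1     1     1     1     1     2     2     3     3     3     4     4     5     5     6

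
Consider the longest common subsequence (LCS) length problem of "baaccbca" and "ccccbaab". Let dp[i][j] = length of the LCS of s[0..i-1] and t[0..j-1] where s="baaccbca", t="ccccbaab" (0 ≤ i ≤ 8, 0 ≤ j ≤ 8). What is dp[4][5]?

   ''  c  c  c  c  b  a  a  b
''  0  0  0  0  0  0  0  0  0
 b  0  0  0  0  0  1  1  1  1
 a  0  0  0  0  0  1  2  2  2
 a  0  0  0  0  0  1  2  3  3
 c  0  1  1  1  1  1  2  3  3
 c  0  1  2  2  2  2  2  3  3
 b  0  1  2  2  2  3  3  3  4
 c  0  1  2  3  3  3  3  3  4
 a  0  1  2  3  3  3  4  4  4

1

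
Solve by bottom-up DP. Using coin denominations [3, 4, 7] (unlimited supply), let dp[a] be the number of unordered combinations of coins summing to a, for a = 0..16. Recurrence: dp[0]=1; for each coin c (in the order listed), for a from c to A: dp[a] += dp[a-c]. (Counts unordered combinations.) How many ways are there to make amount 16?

after  coin     0     1     2     3     4     5     6     7     8     9    10    11    12    13    14    15    16
          3     1     0     0     1     0     0     1     0     0     1     0     0     1     0     0     1     0
          4     1     0     0     1     1     0     1     1     1     1     1     1     2     1     1     2     2
          7     1     0     0     1     1     0     1     2     1     1     2     2     2     2     3     3     3

3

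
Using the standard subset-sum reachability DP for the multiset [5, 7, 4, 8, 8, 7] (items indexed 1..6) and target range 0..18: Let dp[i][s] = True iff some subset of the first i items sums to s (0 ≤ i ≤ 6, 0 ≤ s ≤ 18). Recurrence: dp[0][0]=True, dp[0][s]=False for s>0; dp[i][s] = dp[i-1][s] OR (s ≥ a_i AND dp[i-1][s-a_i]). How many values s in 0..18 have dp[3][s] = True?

i\s   0   1   2   3   4   5   6   7   8   9  10  11  12  13  14  15  16  17  18
  0   T   F   F   F   F   F   F   F   F   F   F   F   F   F   F   F   F   F   F
  1   T   F   F   F   F   T   F   F   F   F   F   F   F   F   F   F   F   F   F
  2   T   F   F   F   F   T   F   T   F   F   F   F   T   F   F   F   F   F   F
  3   T   F   F   F   T   T   F   T   F   T   F   T   T   F   F   F   T   F   F
  4   T   F   F   F   T   T   F   T   T   T   F   T   T   T   F   T   T   T   F
  5   T   F   F   F   T   T   F   T   T   T   F   T   T   T   F   T   T   T   F
  6   T   F   F   F   T   T   F   T   T   T   F   T   T   T   T   T   T   T   T

8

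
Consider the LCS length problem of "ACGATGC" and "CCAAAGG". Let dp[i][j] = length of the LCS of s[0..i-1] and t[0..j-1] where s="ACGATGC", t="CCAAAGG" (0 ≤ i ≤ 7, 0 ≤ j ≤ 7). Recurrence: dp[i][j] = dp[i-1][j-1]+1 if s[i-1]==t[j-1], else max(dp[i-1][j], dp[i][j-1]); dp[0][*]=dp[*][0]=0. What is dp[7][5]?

   ''  C  C  A  A  A  G  G
''  0  0  0  0  0  0  0  0
 A  0  0  0  1  1  1  1  1
 C  0  1  1  1  1  1  1  1
 G  0  1  1  1  1  1  2  2
 A  0  1  1  2  2  2  2  2
 T  0  1  1  2  2  2  2  2
 G  0  1  1  2  2  2  3  3
 C  0  1  2  2  2  2  3  3

2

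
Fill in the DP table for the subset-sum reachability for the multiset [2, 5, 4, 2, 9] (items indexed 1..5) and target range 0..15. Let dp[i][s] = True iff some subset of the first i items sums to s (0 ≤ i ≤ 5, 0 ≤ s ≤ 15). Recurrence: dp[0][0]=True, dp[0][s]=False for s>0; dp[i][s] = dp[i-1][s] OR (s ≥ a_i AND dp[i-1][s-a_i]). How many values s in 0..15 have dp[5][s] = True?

12

i\s   0   1   2   3   4   5   6   7   8   9  10  11  12  13  14  15
  0   T   F   F   F   F   F   F   F   F   F   F   F   F   F   F   F
  1   T   F   T   F   F   F   F   F   F   F   F   F   F   F   F   F
  2   T   F   T   F   F   T   F   T   F   F   F   F   F   F   F   F
  3   T   F   T   F   T   T   T   T   F   T   F   T   F   F   F   F
  4   T   F   T   F   T   T   T   T   T   T   F   T   F   T   F   F
  5   T   F   T   F   T   T   T   T   T   T   F   T   F   T   T   T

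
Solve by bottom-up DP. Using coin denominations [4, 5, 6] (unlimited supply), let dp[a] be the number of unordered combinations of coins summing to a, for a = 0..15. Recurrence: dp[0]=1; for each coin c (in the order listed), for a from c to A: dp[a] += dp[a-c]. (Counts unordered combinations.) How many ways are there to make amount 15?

after  coin     0     1     2     3     4     5     6     7     8     9    10    11    12    13    14    15
          4     1     0     0     0     1     0     0     0     1     0     0     0     1     0     0     0
          5     1     0     0     0     1     1     0     0     1     1     1     0     1     1     1     1
          6     1     0     0     0     1     1     1     0     1     1     2     1     2     1     2     2

2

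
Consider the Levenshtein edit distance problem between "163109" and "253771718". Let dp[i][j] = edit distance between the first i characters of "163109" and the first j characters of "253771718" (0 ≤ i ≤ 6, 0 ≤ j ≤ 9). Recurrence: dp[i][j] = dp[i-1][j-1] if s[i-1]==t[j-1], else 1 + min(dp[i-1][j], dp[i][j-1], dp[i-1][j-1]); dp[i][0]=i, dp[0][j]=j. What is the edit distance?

   ''  2  5  3  7  7  1  7  1  8
''  0  1  2  3  4  5  6  7  8  9
 1  1  1  2  3  4  5  5  6  7  8
 6  2  2  2  3  4  5  6  6  7  8
 3  3  3  3  2  3  4  5  6  7  8
 1  4  4  4  3  3  4  4  5  6  7
 0  5  5  5  4  4  4  5  5  6  7
 9  6  6  6  5  5  5  5  6  6  7

7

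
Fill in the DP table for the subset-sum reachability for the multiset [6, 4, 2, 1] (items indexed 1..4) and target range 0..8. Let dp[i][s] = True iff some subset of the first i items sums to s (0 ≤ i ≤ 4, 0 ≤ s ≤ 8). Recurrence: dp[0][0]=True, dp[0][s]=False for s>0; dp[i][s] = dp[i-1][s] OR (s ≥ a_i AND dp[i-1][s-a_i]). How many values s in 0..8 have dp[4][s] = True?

i\s   0   1   2   3   4   5   6   7   8
  0   T   F   F   F   F   F   F   F   F
  1   T   F   F   F   F   F   T   F   F
  2   T   F   F   F   T   F   T   F   F
  3   T   F   T   F   T   F   T   F   T
  4   T   T   T   T   T   T   T   T   T

9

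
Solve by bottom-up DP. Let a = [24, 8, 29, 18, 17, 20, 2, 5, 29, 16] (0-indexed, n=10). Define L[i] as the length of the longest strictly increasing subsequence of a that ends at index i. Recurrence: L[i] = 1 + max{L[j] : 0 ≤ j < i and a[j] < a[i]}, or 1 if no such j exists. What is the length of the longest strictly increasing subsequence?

4

   i    0    1    2    3    4    5    6    7    8    9
a[i]   24    8   29   18   17   20    2    5   29   16
L[i]    1    1    2    2    2    3    1    2    4    3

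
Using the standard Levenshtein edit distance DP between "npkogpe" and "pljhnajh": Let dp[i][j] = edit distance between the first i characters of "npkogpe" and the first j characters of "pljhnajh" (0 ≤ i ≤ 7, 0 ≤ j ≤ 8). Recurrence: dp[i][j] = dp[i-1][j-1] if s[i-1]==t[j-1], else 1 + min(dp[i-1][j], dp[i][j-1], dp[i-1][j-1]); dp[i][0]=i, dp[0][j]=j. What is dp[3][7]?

6

   ''  p  l  j  h  n  a  j  h
''  0  1  2  3  4  5  6  7  8
 n  1  1  2  3  4  4  5  6  7
 p  2  1  2  3  4  5  5  6  7
 k  3  2  2  3  4  5  6  6  7
 o  4  3  3  3  4  5  6  7  7
 g  5  4  4  4  4  5  6  7  8
 p  6  5  5  5  5  5  6  7  8
 e  7  6  6  6  6  6  6  7  8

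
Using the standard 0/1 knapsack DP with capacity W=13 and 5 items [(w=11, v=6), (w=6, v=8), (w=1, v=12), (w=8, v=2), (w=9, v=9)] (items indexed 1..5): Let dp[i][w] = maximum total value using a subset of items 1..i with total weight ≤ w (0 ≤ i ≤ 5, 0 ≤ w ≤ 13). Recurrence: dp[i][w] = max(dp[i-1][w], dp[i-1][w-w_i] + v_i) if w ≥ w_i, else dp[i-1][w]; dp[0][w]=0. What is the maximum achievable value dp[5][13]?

i\w   0   1   2   3   4   5   6   7   8   9  10  11  12  13
  0   0   0   0   0   0   0   0   0   0   0   0   0   0   0
  1   0   0   0   0   0   0   0   0   0   0   0   6   6   6
  2   0   0   0   0   0   0   8   8   8   8   8   8   8   8
  3   0  12  12  12  12  12  12  20  20  20  20  20  20  20
  4   0  12  12  12  12  12  12  20  20  20  20  20  20  20
  5   0  12  12  12  12  12  12  20  20  20  21  21  21  21

21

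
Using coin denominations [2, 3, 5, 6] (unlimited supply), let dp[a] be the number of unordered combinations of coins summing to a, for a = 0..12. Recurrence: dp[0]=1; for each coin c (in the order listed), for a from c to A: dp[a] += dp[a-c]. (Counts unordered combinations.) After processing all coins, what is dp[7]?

after  coin     0     1     2     3     4     5     6     7     8     9    10    11    12
          2     1     0     1     0     1     0     1     0     1     0     1     0     1
          3     1     0     1     1     1     1     2     1     2     2     2     2     3
          5     1     0     1     1     1     2     2     2     3     3     4     4     5
          6     1     0     1     1     1     2     3     2     4     4     5     6     8

2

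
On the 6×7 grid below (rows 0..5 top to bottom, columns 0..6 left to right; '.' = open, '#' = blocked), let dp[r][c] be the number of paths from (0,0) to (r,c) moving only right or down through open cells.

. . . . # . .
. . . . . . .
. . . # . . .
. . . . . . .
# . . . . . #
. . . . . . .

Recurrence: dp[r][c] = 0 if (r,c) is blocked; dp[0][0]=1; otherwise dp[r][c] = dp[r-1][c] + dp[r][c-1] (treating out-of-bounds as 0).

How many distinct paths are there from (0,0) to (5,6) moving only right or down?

r\c   0   1   2   3   4   5   6
  0   1   1   1   1   0   0   0
  1   1   2   3   4   4   4   4
  2   1   3   6   0   4   8  12
  3   1   4  10  10  14  22  34
  4   0   4  14  24  38  60   0
  5   0   4  18  42  80 140 140

140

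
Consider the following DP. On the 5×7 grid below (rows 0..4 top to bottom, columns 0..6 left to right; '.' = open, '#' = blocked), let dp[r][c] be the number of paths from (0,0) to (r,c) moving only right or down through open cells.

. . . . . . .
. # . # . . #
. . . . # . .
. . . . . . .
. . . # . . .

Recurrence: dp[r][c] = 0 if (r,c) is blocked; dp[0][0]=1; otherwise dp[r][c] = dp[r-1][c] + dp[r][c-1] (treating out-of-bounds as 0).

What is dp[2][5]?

2

r\c   0   1   2   3   4   5   6
  0   1   1   1   1   1   1   1
  1   1   0   1   0   1   2   0
  2   1   1   2   2   0   2   2
  3   1   2   4   6   6   8  10
  4   1   3   7   0   6  14  24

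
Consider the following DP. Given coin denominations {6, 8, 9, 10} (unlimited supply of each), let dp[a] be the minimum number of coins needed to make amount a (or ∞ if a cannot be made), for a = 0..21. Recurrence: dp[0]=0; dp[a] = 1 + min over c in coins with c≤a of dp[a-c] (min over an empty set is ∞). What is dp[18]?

 a  0  1  2  3  4  5  6  7  8  9 10 11 12 13 14 15 16 17 18 19 20 21
dp  0  -  -  -  -  -  1  -  1  1  1  -  2  -  2  2  2  2  2  2  2  3
(- denotes ∞ / unreachable)

2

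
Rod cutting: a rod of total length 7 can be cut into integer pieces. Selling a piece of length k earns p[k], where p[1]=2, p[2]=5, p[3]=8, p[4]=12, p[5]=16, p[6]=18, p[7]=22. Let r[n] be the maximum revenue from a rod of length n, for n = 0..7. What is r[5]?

   n    0    1    2    3    4    5    6    7
r[n]    0    2    5    8   12   16   18   22

16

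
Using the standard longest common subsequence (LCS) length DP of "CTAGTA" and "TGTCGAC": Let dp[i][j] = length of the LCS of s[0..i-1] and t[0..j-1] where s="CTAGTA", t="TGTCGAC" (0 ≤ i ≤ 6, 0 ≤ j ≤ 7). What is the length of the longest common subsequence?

4

   ''  T  G  T  C  G  A  C
''  0  0  0  0  0  0  0  0
 C  0  0  0  0  1  1  1  1
 T  0  1  1  1  1  1  1  1
 A  0  1  1  1  1  1  2  2
 G  0  1  2  2  2  2  2  2
 T  0  1  2  3  3  3  3  3
 A  0  1  2  3  3  3  4  4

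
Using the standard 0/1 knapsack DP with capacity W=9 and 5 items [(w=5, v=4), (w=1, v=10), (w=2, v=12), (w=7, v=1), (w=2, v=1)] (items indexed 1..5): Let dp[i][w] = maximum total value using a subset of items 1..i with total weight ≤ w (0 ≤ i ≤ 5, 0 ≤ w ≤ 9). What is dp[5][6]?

i\w   0   1   2   3   4   5   6   7   8   9
  0   0   0   0   0   0   0   0   0   0   0
  1   0   0   0   0   0   4   4   4   4   4
  2   0  10  10  10  10  10  14  14  14  14
  3   0  10  12  22  22  22  22  22  26  26
  4   0  10  12  22  22  22  22  22  26  26
  5   0  10  12  22  22  23  23  23  26  26

23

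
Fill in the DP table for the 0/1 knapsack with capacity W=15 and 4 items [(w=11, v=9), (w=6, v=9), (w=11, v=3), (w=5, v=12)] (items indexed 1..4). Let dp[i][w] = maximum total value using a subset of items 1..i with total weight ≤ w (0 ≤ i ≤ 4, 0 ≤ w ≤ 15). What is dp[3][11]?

i\w   0   1   2   3   4   5   6   7   8   9  10  11  12  13  14  15
  0   0   0   0   0   0   0   0   0   0   0   0   0   0   0   0   0
  1   0   0   0   0   0   0   0   0   0   0   0   9   9   9   9   9
  2   0   0   0   0   0   0   9   9   9   9   9   9   9   9   9   9
  3   0   0   0   0   0   0   9   9   9   9   9   9   9   9   9   9
  4   0   0   0   0   0  12  12  12  12  12  12  21  21  21  21  21

9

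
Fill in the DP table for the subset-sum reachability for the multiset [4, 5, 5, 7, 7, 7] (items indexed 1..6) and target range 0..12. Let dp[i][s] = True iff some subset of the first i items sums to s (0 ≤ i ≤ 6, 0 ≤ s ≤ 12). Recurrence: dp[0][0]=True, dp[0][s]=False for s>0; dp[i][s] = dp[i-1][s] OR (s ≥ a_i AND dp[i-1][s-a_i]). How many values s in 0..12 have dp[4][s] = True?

i\s   0   1   2   3   4   5   6   7   8   9  10  11  12
  0   T   F   F   F   F   F   F   F   F   F   F   F   F
  1   T   F   F   F   T   F   F   F   F   F   F   F   F
  2   T   F   F   F   T   T   F   F   F   T   F   F   F
  3   T   F   F   F   T   T   F   F   F   T   T   F   F
  4   T   F   F   F   T   T   F   T   F   T   T   T   T
  5   T   F   F   F   T   T   F   T   F   T   T   T   T
  6   T   F   F   F   T   T   F   T   F   T   T   T   T

8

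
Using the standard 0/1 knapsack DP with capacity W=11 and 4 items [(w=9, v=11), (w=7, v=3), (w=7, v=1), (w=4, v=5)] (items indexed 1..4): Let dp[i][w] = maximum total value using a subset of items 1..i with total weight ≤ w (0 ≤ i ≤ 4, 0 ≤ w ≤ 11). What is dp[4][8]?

5

i\w   0   1   2   3   4   5   6   7   8   9  10  11
  0   0   0   0   0   0   0   0   0   0   0   0   0
  1   0   0   0   0   0   0   0   0   0  11  11  11
  2   0   0   0   0   0   0   0   3   3  11  11  11
  3   0   0   0   0   0   0   0   3   3  11  11  11
  4   0   0   0   0   5   5   5   5   5  11  11  11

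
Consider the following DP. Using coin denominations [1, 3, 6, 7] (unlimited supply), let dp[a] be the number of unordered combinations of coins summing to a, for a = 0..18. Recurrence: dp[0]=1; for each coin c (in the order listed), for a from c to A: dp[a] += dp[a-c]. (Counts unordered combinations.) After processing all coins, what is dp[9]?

7

after  coin     0     1     2     3     4     5     6     7     8     9    10    11    12    13    14    15    16    17    18
          1     1     1     1     1     1     1     1     1     1     1     1     1     1     1     1     1     1     1     1
          3     1     1     1     2     2     2     3     3     3     4     4     4     5     5     5     6     6     6     7
          6     1     1     1     2     2     2     4     4     4     6     6     6     9     9     9    12    12    12    16
          7     1     1     1     2     2     2     4     5     5     7     8     8    11    13    14    17    19    20    24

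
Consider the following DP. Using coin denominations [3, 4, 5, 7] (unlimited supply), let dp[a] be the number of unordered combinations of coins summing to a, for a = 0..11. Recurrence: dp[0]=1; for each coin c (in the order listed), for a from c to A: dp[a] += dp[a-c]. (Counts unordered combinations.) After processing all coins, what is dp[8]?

after  coin     0     1     2     3     4     5     6     7     8     9    10    11
          3     1     0     0     1     0     0     1     0     0     1     0     0
          4     1     0     0     1     1     0     1     1     1     1     1     1
          5     1     0     0     1     1     1     1     1     2     2     2     2
          7     1     0     0     1     1     1     1     2     2     2     3     3

2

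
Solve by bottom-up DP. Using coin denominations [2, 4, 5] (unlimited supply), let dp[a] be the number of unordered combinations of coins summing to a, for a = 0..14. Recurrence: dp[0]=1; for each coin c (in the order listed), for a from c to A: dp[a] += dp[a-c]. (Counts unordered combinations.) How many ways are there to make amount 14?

6

after  coin     0     1     2     3     4     5     6     7     8     9    10    11    12    13    14
          2     1     0     1     0     1     0     1     0     1     0     1     0     1     0     1
          4     1     0     1     0     2     0     2     0     3     0     3     0     4     0     4
          5     1     0     1     0     2     1     2     1     3     2     4     2     5     3     6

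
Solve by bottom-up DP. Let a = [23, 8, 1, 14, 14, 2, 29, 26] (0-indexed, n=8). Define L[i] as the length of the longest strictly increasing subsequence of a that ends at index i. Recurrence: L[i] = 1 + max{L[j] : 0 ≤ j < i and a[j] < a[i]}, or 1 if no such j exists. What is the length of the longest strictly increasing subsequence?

   i    0    1    2    3    4    5    6    7
a[i]   23    8    1   14   14    2   29   26
L[i]    1    1    1    2    2    2    3    3

3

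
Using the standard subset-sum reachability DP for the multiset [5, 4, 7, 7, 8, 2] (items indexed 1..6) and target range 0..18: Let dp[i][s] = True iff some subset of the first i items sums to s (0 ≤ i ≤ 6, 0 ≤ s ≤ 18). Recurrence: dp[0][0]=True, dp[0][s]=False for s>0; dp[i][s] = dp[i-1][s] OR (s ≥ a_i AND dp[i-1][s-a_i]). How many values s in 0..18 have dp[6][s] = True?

i\s   0   1   2   3   4   5   6   7   8   9  10  11  12  13  14  15  16  17  18
  0   T   F   F   F   F   F   F   F   F   F   F   F   F   F   F   F   F   F   F
  1   T   F   F   F   F   T   F   F   F   F   F   F   F   F   F   F   F   F   F
  2   T   F   F   F   T   T   F   F   F   T   F   F   F   F   F   F   F   F   F
  3   T   F   F   F   T   T   F   T   F   T   F   T   T   F   F   F   T   F   F
  4   T   F   F   F   T   T   F   T   F   T   F   T   T   F   T   F   T   F   T
  5   T   F   F   F   T   T   F   T   T   T   F   T   T   T   T   T   T   T   T
  6   T   F   T   F   T   T   T   T   T   T   T   T   T   T   T   T   T   T   T

17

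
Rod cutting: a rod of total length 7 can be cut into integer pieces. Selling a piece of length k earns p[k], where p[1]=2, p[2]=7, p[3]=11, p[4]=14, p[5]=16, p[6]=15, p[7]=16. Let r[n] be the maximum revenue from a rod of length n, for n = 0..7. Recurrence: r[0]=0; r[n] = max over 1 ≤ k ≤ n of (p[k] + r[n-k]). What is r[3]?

11

   n    0    1    2    3    4    5    6    7
r[n]    0    2    7   11   14   18   22   25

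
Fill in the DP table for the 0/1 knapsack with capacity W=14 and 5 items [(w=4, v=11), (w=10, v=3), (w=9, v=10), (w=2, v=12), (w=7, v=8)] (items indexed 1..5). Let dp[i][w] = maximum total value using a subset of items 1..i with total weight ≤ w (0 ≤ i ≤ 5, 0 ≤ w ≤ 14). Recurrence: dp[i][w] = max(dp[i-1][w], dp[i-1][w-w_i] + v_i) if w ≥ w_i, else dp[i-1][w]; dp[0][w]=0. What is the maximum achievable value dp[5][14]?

31

i\w   0   1   2   3   4   5   6   7   8   9  10  11  12  13  14
  0   0   0   0   0   0   0   0   0   0   0   0   0   0   0   0
  1   0   0   0   0  11  11  11  11  11  11  11  11  11  11  11
  2   0   0   0   0  11  11  11  11  11  11  11  11  11  11  14
  3   0   0   0   0  11  11  11  11  11  11  11  11  11  21  21
  4   0   0  12  12  12  12  23  23  23  23  23  23  23  23  23
  5   0   0  12  12  12  12  23  23  23  23  23  23  23  31  31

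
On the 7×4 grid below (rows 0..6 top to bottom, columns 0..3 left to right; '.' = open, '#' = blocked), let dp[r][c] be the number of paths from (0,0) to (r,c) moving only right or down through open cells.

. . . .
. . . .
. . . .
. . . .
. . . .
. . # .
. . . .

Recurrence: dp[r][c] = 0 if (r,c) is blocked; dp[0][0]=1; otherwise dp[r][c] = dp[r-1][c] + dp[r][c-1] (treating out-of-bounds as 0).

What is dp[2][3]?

r\c   0   1   2   3
  0   1   1   1   1
  1   1   2   3   4
  2   1   3   6  10
  3   1   4  10  20
  4   1   5  15  35
  5   1   6   0  35
  6   1   7   7  42

10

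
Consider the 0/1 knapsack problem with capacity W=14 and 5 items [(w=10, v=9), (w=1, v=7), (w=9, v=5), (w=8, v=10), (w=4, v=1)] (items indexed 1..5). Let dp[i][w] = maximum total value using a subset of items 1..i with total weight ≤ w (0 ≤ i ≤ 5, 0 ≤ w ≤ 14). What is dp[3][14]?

i\w   0   1   2   3   4   5   6   7   8   9  10  11  12  13  14
  0   0   0   0   0   0   0   0   0   0   0   0   0   0   0   0
  1   0   0   0   0   0   0   0   0   0   0   9   9   9   9   9
  2   0   7   7   7   7   7   7   7   7   7   9  16  16  16  16
  3   0   7   7   7   7   7   7   7   7   7  12  16  16  16  16
  4   0   7   7   7   7   7   7   7  10  17  17  17  17  17  17
  5   0   7   7   7   7   8   8   8  10  17  17  17  17  18  18

16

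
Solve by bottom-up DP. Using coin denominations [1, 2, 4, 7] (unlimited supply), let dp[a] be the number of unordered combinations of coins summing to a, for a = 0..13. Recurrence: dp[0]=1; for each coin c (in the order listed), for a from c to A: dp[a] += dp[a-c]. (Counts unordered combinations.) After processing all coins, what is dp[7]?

7

after  coin     0     1     2     3     4     5     6     7     8     9    10    11    12    13
          1     1     1     1     1     1     1     1     1     1     1     1     1     1     1
          2     1     1     2     2     3     3     4     4     5     5     6     6     7     7
          4     1     1     2     2     4     4     6     6     9     9    12    12    16    16
          7     1     1     2     2     4     4     6     7    10    11    14    16    20    22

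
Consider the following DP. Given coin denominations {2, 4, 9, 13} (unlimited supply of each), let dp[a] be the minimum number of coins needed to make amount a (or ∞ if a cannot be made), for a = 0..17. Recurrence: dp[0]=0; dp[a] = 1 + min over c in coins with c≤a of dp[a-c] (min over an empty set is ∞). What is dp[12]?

3

 a  0  1  2  3  4  5  6  7  8  9 10 11 12 13 14 15 16 17
dp  0  -  1  -  1  -  2  -  2  1  3  2  3  1  4  2  4  2
(- denotes ∞ / unreachable)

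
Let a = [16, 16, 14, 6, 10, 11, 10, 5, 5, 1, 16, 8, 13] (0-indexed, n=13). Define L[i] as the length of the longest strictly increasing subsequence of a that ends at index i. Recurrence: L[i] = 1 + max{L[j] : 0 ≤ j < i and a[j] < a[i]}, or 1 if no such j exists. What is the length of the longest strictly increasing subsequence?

   i    0    1    2    3    4    5    6    7    8    9   10   11   12
a[i]   16   16   14    6   10   11   10    5    5    1   16    8   13
L[i]    1    1    1    1    2    3    2    1    1    1    4    2    4

4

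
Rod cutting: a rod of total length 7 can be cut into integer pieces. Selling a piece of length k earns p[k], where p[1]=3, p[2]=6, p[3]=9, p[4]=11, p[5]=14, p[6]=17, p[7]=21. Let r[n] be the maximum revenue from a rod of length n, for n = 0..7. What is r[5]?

   n    0    1    2    3    4    5    6    7
r[n]    0    3    6    9   12   15   18   21

15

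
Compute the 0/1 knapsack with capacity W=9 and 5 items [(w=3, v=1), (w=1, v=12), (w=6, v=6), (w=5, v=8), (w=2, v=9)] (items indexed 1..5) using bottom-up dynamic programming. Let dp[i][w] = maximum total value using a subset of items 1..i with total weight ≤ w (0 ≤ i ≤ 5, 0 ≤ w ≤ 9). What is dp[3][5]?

13

i\w   0   1   2   3   4   5   6   7   8   9
  0   0   0   0   0   0   0   0   0   0   0
  1   0   0   0   1   1   1   1   1   1   1
  2   0  12  12  12  13  13  13  13  13  13
  3   0  12  12  12  13  13  13  18  18  18
  4   0  12  12  12  13  13  20  20  20  21
  5   0  12  12  21  21  21  22  22  29  29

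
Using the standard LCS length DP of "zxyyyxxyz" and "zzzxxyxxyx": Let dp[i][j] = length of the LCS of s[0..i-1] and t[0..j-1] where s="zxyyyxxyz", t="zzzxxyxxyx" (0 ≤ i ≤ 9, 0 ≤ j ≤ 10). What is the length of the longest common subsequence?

   ''  z  z  z  x  x  y  x  x  y  x
''  0  0  0  0  0  0  0  0  0  0  0
 z  0  1  1  1  1  1  1  1  1  1  1
 x  0  1  1  1  2  2  2  2  2  2  2
 y  0  1  1  1  2  2  3  3  3  3  3
 y  0  1  1  1  2  2  3  3  3  4  4
 y  0  1  1  1  2  2  3  3  3  4  4
 x  0  1  1  1  2  3  3  4  4  4  5
 x  0  1  1  1  2  3  3  4  5  5  5
 y  0  1  1  1  2  3  4  4  5  6  6
 z  0  1  2  2  2  3  4  4  5  6  6

6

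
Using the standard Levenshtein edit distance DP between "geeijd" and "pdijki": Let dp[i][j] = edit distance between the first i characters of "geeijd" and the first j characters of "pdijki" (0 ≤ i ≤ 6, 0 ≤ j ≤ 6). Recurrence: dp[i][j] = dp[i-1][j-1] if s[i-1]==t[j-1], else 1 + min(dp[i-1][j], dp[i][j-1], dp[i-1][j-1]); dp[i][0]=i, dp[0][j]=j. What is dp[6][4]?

4

   ''  p  d  i  j  k  i
''  0  1  2  3  4  5  6
 g  1  1  2  3  4  5  6
 e  2  2  2  3  4  5  6
 e  3  3  3  3  4  5  6
 i  4  4  4  3  4  5  5
 j  5  5  5  4  3  4  5
 d  6  6  5  5  4  4  5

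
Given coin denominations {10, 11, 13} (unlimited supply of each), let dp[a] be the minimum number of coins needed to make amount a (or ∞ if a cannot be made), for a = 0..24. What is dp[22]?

2

 a  0  1  2  3  4  5  6  7  8  9 10 11 12 13 14 15 16 17 18 19 20 21 22 23 24
dp  0  -  -  -  -  -  -  -  -  -  1  1  -  1  -  -  -  -  -  -  2  2  2  2  2
(- denotes ∞ / unreachable)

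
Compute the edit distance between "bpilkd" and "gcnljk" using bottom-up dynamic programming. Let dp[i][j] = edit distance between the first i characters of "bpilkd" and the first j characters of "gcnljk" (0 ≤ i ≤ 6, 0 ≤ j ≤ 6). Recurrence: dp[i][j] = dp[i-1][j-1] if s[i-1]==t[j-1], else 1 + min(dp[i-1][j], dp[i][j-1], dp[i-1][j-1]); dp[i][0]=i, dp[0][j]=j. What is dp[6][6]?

5

   ''  g  c  n  l  j  k
''  0  1  2  3  4  5  6
 b  1  1  2  3  4  5  6
 p  2  2  2  3  4  5  6
 i  3  3  3  3  4  5  6
 l  4  4  4  4  3  4  5
 k  5  5  5  5  4  4  4
 d  6  6  6  6  5  5  5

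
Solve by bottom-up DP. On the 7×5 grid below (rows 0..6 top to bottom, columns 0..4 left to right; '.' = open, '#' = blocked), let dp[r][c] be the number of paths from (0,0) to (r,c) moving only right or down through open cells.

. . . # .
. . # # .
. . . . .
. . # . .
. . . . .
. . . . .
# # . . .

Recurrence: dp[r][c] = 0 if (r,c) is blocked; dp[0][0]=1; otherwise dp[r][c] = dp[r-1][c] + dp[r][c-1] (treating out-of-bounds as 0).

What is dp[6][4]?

63

r\c   0   1   2   3   4
  0   1   1   1   0   0
  1   1   2   0   0   0
  2   1   3   3   3   3
  3   1   4   0   3   6
  4   1   5   5   8  14
  5   1   6  11  19  33
  6   0   0  11  30  63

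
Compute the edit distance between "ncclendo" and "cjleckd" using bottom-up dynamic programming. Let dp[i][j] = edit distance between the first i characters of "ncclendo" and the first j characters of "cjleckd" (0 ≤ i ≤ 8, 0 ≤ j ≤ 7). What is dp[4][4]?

   ''  c  j  l  e  c  k  d
''  0  1  2  3  4  5  6  7
 n  1  1  2  3  4  5  6  7
 c  2  1  2  3  4  4  5  6
 c  3  2  2  3  4  4  5  6
 l  4  3  3  2  3  4  5  6
 e  5  4  4  3  2  3  4  5
 n  6  5  5  4  3  3  4  5
 d  7  6  6  5  4  4  4  4
 o  8  7  7  6  5  5  5  5

3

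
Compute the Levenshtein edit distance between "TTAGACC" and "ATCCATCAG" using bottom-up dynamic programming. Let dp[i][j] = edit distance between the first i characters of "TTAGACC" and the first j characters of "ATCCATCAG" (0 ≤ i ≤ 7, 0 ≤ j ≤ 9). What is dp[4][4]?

   ''  A  T  C  C  A  T  C  A  G
''  0  1  2  3  4  5  6  7  8  9
 T  1  1  1  2  3  4  5  6  7  8
 T  2  2  1  2  3  4  4  5  6  7
 A  3  2  2  2  3  3  4  5  5  6
 G  4  3  3  3  3  4  4  5  6  5
 A  5  4  4  4  4  3  4  5  5  6
 C  6  5  5  4  4  4  4  4  5  6
 C  7  6  6  5  4  5  5  4  5  6

3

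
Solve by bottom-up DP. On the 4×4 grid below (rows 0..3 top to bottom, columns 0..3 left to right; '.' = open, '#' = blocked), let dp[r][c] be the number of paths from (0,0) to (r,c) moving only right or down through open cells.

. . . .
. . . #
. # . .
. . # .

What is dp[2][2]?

r\c   0   1   2   3
  0   1   1   1   1
  1   1   2   3   0
  2   1   0   3   3
  3   1   1   0   3

3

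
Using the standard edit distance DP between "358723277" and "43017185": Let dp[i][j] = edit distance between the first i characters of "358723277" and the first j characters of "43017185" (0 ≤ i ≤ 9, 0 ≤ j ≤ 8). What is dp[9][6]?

   ''  4  3  0  1  7  1  8  5
''  0  1  2  3  4  5  6  7  8
 3  1  1  1  2  3  4  5  6  7
 5  2  2  2  2  3  4  5  6  6
 8  3  3  3  3  3  4  5  5  6
 7  4  4  4  4  4  3  4  5  6
 2  5  5  5  5  5  4  4  5  6
 3  6  6  5  6  6  5  5  5  6
 2  7  7  6  6  7  6  6  6  6
 7  8  8  7  7  7  7  7  7  7
 7  9  9  8  8  8  7  8  8  8

8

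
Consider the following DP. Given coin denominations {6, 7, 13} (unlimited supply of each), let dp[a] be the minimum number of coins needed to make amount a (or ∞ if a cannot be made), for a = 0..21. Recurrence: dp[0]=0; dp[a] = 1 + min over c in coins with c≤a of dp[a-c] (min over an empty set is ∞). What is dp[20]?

 a  0  1  2  3  4  5  6  7  8  9 10 11 12 13 14 15 16 17 18 19 20 21
dp  0  -  -  -  -  -  1  1  -  -  -  -  2  1  2  -  -  -  3  2  2  3
(- denotes ∞ / unreachable)

2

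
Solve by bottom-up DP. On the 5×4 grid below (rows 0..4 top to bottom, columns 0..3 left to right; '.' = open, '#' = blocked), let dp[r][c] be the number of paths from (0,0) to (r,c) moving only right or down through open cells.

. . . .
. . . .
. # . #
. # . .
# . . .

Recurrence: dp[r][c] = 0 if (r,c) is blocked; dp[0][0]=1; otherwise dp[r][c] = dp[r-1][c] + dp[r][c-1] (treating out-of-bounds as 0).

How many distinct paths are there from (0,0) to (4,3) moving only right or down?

r\c   0   1   2   3
  0   1   1   1   1
  1   1   2   3   4
  2   1   0   3   0
  3   1   0   3   3
  4   0   0   3   6

6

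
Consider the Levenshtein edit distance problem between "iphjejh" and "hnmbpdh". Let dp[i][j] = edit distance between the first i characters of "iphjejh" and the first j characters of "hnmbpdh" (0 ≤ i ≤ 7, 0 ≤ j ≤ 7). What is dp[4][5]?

   ''  h  n  m  b  p  d  h
''  0  1  2  3  4  5  6  7
 i  1  1  2  3  4  5  6  7
 p  2  2  2  3  4  4  5  6
 h  3  2  3  3  4  5  5  5
 j  4  3  3  4  4  5  6  6
 e  5  4  4  4  5  5  6  7
 j  6  5  5  5  5  6  6  7
 h  7  6  6  6  6  6  7  6

5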